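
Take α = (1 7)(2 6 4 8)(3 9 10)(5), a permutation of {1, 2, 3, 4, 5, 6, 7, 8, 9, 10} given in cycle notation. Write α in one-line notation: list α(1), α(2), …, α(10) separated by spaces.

Each element maps to the next entry in its cycle (wrapping to the front): 1→7, 2→6, 3→9, 4→8, 5→5, 6→4, 7→1, 8→2, 9→10, 10→3.
So the one-line form is 7 6 9 8 5 4 1 2 10 3.

7 6 9 8 5 4 1 2 10 3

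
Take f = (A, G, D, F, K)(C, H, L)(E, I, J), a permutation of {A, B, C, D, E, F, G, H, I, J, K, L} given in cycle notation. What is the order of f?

The cycle type of f is (5, 3, 3, 1).
Since disjoint cycles commute, ord(f) = lcm(5, 3, 3) = 15.

15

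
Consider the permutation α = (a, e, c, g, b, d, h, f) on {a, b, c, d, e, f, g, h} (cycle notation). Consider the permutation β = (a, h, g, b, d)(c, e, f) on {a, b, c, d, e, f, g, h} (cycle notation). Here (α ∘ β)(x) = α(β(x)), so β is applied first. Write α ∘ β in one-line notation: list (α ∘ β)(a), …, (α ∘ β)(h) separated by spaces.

For each element, apply β then α: a → h → f; b → d → h; c → e → c; d → a → e; e → f → a; f → c → g; g → b → d; h → g → b.
So α ∘ β in one-line form is f h c e a g d b.

f h c e a g d b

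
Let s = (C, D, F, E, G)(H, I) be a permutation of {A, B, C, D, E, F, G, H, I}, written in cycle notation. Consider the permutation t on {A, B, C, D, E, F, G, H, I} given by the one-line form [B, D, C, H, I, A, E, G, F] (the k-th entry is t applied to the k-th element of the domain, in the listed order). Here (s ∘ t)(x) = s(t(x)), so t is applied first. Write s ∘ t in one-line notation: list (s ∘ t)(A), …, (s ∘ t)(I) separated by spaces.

B F D I H A G C E

(s ∘ t)(x) = s(t(x)). Computing each image: s(t(A)) = s(B) = B, s(t(B)) = s(D) = F, s(t(C)) = s(C) = D, s(t(D)) = s(H) = I, s(t(E)) = s(I) = H, s(t(F)) = s(A) = A, s(t(G)) = s(E) = G, s(t(H)) = s(G) = C, s(t(I)) = s(F) = E.
Hence s ∘ t = [B F D I H A G C E].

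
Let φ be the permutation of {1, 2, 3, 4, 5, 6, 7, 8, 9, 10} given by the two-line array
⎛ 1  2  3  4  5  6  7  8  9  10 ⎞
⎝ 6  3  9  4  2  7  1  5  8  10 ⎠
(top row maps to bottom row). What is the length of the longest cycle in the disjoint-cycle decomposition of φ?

Decomposing into disjoint cycles gives (1 6 7)(2 3 9 8 5); the longest has length 5.

5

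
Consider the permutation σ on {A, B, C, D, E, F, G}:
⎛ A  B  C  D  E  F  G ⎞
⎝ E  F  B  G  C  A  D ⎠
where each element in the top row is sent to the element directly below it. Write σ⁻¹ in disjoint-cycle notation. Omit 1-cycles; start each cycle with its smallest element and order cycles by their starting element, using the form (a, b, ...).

The cycle decomposition of σ is (A, E, C, B, F)(D, G).
The inverse reverses every cycle; in canonical form, σ⁻¹ = (A, F, B, C, E)(D, G).

(A, F, B, C, E)(D, G)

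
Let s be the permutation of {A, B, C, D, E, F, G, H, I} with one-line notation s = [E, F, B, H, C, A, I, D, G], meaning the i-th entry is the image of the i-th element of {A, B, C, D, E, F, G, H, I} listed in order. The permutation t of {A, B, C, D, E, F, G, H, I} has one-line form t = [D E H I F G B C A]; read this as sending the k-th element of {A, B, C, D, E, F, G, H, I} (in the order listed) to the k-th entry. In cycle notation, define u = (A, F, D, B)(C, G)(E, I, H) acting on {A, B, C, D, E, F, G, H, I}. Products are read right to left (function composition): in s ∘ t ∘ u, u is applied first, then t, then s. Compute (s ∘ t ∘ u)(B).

H

(s ∘ t ∘ u)(B) = s(t(u(B))). u(B) = A, then t(A) = D, then s(D) = H, so the result is H.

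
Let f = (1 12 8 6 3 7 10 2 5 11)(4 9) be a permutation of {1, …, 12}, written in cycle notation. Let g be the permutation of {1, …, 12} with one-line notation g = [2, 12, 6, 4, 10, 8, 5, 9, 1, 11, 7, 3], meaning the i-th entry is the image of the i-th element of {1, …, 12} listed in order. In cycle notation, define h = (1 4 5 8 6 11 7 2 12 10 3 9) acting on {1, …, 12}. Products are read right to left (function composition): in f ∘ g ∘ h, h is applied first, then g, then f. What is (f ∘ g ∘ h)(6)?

10

Apply the permutations in order: h(6) = 11, then g(11) = 7, then f(7) = 10. So (f ∘ g ∘ h)(6) = 10.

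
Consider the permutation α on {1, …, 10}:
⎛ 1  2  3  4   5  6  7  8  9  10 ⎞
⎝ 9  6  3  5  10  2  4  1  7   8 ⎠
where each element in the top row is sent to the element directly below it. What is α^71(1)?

9

Tracing 1 → 9 → … returns to 1 after 7 steps, so 1 lies in a 7-cycle (1 9 7 4 5 10 8).
Powers repeat with period 7 on this cycle, and 71 mod 7 = 1, so α^71(1) = α^1(1).
Stepping 1 place around the cycle: 1 → 9.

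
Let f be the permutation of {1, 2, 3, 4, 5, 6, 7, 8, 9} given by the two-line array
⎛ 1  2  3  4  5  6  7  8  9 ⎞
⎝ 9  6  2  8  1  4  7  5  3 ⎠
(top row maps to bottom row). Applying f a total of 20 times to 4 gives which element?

Tracing 4 → 8 → … returns to 4 after 8 steps, so 4 lies in an 8-cycle (1, 9, 3, 2, 6, 4, 8, 5).
Since the cycle has length 8, f^20 acts on it the same as f^4 (20 mod 8 = 4).
Advancing 4 steps from 4: 4 → 8 → 5 → 1 → 9.

9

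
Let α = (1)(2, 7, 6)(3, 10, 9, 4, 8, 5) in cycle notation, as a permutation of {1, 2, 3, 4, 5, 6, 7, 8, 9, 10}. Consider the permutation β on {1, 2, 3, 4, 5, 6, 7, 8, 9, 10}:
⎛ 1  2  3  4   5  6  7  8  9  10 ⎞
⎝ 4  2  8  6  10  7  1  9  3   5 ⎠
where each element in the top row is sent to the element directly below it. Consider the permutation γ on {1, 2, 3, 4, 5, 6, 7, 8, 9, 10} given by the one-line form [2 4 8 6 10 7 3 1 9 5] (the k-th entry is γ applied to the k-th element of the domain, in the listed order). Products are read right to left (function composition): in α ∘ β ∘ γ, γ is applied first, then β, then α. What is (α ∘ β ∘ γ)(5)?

3

Apply the permutations in order: γ(5) = 10, then β(10) = 5, then α(5) = 3. So (α ∘ β ∘ γ)(5) = 3.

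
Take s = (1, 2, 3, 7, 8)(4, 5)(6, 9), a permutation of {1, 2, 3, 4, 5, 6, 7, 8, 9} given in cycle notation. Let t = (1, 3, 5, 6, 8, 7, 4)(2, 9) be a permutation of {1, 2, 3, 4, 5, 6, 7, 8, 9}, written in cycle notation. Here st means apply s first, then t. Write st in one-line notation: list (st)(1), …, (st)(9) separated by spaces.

9 5 4 6 1 2 7 3 8

(st)(x) = t(s(x)). Computing each image: t(s(1)) = t(2) = 9, t(s(2)) = t(3) = 5, t(s(3)) = t(7) = 4, t(s(4)) = t(5) = 6, t(s(5)) = t(4) = 1, t(s(6)) = t(9) = 2, t(s(7)) = t(8) = 7, t(s(8)) = t(1) = 3, t(s(9)) = t(6) = 8.
Hence st = [9 5 4 6 1 2 7 3 8].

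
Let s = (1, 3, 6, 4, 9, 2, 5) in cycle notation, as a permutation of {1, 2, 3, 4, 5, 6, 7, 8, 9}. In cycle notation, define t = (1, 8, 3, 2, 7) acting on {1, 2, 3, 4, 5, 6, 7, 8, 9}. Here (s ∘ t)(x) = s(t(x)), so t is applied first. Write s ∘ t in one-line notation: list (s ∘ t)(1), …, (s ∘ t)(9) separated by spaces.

For each element, apply t then s: 1 → 8 → 8; 2 → 7 → 7; 3 → 2 → 5; 4 → 4 → 9; 5 → 5 → 1; 6 → 6 → 4; 7 → 1 → 3; 8 → 3 → 6; 9 → 9 → 2.
Collecting the images, s ∘ t = [8 7 5 9 1 4 3 6 2].

8 7 5 9 1 4 3 6 2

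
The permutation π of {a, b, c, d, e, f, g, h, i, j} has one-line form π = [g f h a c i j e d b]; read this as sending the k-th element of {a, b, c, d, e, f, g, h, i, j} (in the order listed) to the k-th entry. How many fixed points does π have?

No element satisfies π(x) = x, so there are 0 fixed points.

0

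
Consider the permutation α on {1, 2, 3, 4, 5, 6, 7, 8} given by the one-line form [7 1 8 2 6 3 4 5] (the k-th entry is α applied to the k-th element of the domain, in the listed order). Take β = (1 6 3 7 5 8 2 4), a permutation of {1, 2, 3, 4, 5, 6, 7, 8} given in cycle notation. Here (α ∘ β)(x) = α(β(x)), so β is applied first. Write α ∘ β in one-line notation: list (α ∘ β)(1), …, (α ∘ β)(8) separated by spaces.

(α ∘ β)(x) = α(β(x)). Computing each image: α(β(1)) = α(6) = 3, α(β(2)) = α(4) = 2, α(β(3)) = α(7) = 4, α(β(4)) = α(1) = 7, α(β(5)) = α(8) = 5, α(β(6)) = α(3) = 8, α(β(7)) = α(5) = 6, α(β(8)) = α(2) = 1.
Hence α ∘ β = [3 2 4 7 5 8 6 1].

3 2 4 7 5 8 6 1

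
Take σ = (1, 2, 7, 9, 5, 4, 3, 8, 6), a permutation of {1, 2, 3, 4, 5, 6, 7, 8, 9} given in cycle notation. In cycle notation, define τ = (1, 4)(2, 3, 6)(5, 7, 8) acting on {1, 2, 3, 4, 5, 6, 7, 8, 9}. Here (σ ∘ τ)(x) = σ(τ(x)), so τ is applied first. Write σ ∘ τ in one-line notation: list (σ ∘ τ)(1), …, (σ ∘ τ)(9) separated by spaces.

3 8 1 2 9 7 6 4 5

(σ ∘ τ)(x) = σ(τ(x)). Computing each image: σ(τ(1)) = σ(4) = 3, σ(τ(2)) = σ(3) = 8, σ(τ(3)) = σ(6) = 1, σ(τ(4)) = σ(1) = 2, σ(τ(5)) = σ(7) = 9, σ(τ(6)) = σ(2) = 7, σ(τ(7)) = σ(8) = 6, σ(τ(8)) = σ(5) = 4, σ(τ(9)) = σ(9) = 5.
Hence σ ∘ τ = [3 8 1 2 9 7 6 4 5].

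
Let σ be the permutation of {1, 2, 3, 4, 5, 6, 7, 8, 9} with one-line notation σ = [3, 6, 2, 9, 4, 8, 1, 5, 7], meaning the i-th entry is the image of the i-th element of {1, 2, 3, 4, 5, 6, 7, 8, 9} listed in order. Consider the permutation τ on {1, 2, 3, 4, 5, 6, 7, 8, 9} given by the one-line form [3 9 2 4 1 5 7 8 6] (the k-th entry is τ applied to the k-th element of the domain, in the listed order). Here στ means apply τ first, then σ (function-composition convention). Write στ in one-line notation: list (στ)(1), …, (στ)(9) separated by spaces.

2 7 6 9 3 4 1 5 8

(στ)(x) = σ(τ(x)). Computing each image: σ(τ(1)) = σ(3) = 2, σ(τ(2)) = σ(9) = 7, σ(τ(3)) = σ(2) = 6, σ(τ(4)) = σ(4) = 9, σ(τ(5)) = σ(1) = 3, σ(τ(6)) = σ(5) = 4, σ(τ(7)) = σ(7) = 1, σ(τ(8)) = σ(8) = 5, σ(τ(9)) = σ(6) = 8.
Hence στ = [2 7 6 9 3 4 1 5 8].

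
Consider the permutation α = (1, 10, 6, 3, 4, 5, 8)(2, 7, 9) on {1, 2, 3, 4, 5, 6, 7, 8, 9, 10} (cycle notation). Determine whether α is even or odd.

even

The cycle lengths are 7, 3.
A cycle is odd iff its length is even; α has 0 even-length cycles, so sgn(α) = (−1)^0 and α is even.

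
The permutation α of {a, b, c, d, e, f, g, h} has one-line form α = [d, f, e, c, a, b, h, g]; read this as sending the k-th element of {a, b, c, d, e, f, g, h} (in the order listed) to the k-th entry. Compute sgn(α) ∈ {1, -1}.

In disjoint-cycle form the cycle lengths are 4, 2, 2.
A cycle of length ℓ contributes ℓ−1 transpositions, so α is a product of 3 + 1 + 1 = 5 transpositions — odd.

-1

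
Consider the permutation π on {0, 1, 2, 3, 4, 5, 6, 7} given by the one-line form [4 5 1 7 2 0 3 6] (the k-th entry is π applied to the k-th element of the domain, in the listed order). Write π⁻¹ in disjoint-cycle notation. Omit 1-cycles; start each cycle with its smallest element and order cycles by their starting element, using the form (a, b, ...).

(0, 5, 1, 2, 4)(3, 6, 7)

First write π in disjoint cycles: (0, 4, 2, 1, 5)(3, 7, 6).
Reversing each cycle (and rotating so the smallest element leads) gives π⁻¹ = (0, 5, 1, 2, 4)(3, 6, 7).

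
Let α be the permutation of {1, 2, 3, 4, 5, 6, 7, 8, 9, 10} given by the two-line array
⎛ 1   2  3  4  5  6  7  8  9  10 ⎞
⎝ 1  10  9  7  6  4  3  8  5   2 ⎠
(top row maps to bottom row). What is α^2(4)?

Tracing 4 → 7 → … returns to 4 after 6 steps, so 4 lies in a 6-cycle (3, 9, 5, 6, 4, 7).
Advancing 2 steps from 4: 4 → 7 → 3.

3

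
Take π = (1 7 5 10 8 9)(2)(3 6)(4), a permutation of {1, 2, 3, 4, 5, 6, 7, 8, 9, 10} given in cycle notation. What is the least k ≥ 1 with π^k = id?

6

The cycle type of π is (6, 2, 1, 1).
Since disjoint cycles commute, ord(π) = lcm(6, 2) = 6.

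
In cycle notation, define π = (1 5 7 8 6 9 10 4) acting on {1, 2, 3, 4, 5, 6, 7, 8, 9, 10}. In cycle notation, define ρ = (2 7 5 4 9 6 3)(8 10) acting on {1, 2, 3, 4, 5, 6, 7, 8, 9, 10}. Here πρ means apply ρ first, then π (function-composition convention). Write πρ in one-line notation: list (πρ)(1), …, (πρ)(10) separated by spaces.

5 8 2 10 1 3 7 4 9 6

(πρ)(x) = π(ρ(x)). Computing each image: π(ρ(1)) = π(1) = 5, π(ρ(2)) = π(7) = 8, π(ρ(3)) = π(2) = 2, π(ρ(4)) = π(9) = 10, π(ρ(5)) = π(4) = 1, π(ρ(6)) = π(3) = 3, π(ρ(7)) = π(5) = 7, π(ρ(8)) = π(10) = 4, π(ρ(9)) = π(6) = 9, π(ρ(10)) = π(8) = 6.
Hence πρ = [5 8 2 10 1 3 7 4 9 6].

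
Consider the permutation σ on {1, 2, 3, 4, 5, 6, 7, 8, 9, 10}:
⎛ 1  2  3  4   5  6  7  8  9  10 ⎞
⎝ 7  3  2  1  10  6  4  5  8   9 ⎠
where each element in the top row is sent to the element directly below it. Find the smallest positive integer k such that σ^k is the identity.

12

Decomposing into disjoint cycles gives cycle lengths 4, 3, 2, 1.
The order of σ is the least common multiple of its cycle lengths: lcm(4, 3, 2) = 12.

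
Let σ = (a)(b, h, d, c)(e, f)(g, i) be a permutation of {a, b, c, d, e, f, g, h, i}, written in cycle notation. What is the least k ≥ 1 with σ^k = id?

The cycle type of σ is (4, 2, 2, 1).
Since disjoint cycles commute, ord(σ) = lcm(4, 2, 2) = 4.

4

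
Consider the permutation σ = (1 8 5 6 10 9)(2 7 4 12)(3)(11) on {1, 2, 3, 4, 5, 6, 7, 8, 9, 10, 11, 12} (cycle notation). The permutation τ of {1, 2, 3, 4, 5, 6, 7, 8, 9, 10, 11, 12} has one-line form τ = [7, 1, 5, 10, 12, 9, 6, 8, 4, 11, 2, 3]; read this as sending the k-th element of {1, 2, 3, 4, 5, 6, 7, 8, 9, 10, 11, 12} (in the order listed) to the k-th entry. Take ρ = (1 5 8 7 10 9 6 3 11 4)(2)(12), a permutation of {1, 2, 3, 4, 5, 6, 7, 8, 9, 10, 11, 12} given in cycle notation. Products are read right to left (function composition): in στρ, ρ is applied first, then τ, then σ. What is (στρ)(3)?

(στρ)(3) = σ(τ(ρ(3))). ρ(3) = 11, then τ(11) = 2, then σ(2) = 7, so the result is 7.

7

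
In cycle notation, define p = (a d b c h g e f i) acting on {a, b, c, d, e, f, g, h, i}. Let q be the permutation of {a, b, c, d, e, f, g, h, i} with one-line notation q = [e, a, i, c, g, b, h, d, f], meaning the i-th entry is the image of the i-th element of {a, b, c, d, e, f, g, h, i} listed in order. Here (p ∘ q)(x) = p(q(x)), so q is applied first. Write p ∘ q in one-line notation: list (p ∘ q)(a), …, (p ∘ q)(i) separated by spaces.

(p ∘ q)(x) = p(q(x)). Computing each image: p(q(a)) = p(e) = f, p(q(b)) = p(a) = d, p(q(c)) = p(i) = a, p(q(d)) = p(c) = h, p(q(e)) = p(g) = e, p(q(f)) = p(b) = c, p(q(g)) = p(h) = g, p(q(h)) = p(d) = b, p(q(i)) = p(f) = i.
Hence p ∘ q = [f d a h e c g b i].

f d a h e c g b i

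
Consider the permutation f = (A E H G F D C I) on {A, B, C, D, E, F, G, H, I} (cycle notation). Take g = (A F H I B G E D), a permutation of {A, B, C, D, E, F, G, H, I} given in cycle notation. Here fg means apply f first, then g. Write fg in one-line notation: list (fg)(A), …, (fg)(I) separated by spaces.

D G B C I A H E F

For each element, apply f then g: A → E → D; B → B → G; C → I → B; D → C → C; E → H → I; F → D → A; G → F → H; H → G → E; I → A → F.
Collecting the images, fg = [D G B C I A H E F].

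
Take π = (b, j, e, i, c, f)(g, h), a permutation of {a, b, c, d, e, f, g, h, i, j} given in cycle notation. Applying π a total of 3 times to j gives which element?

j lies in the 6-cycle (b, j, e, i, c, f).
Stepping 3 places around the cycle: j → e → i → c.

c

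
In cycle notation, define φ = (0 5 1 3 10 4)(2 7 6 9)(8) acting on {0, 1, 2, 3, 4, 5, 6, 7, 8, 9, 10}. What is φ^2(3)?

4

3 lies in the 6-cycle (0 5 1 3 10 4).
Advancing 2 steps from 3: 3 → 10 → 4.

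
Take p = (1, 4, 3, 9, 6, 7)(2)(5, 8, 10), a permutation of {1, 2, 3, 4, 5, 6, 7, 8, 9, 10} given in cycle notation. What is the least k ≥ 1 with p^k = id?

The disjoint cycles have lengths 6, 3, 1.
Since disjoint cycles commute, ord(p) = lcm(6, 3) = 6.

6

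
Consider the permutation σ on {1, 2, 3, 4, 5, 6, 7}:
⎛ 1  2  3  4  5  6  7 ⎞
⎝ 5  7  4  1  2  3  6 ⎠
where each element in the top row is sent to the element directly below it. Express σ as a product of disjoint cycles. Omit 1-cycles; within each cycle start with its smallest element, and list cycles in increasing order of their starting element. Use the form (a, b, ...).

(1, 5, 2, 7, 6, 3, 4)

Start at 1 and follow images: 1 → 5 → 2 → 7 → 6 → 3 → 4 → 1, giving the cycle (1, 5, 2, 7, 6, 3, 4).
Continuing from each remaining unvisited element yields (1, 5, 2, 7, 6, 3, 4).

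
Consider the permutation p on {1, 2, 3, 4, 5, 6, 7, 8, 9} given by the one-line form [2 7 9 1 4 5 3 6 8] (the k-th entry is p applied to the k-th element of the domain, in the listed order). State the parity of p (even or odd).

In disjoint-cycle form the cycle lengths are 9.
A cycle is odd iff its length is even; p has 0 even-length cycles, so sgn(p) = (−1)^0 and p is even.

even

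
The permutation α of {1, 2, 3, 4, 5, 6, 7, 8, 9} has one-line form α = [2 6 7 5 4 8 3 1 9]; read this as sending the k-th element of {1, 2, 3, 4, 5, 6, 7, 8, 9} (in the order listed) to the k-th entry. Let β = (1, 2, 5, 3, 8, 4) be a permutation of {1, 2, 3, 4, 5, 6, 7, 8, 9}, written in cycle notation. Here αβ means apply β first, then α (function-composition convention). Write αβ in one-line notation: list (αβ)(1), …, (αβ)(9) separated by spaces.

(αβ)(x) = α(β(x)). Computing each image: α(β(1)) = α(2) = 6, α(β(2)) = α(5) = 4, α(β(3)) = α(8) = 1, α(β(4)) = α(1) = 2, α(β(5)) = α(3) = 7, α(β(6)) = α(6) = 8, α(β(7)) = α(7) = 3, α(β(8)) = α(4) = 5, α(β(9)) = α(9) = 9.
Hence αβ = [6 4 1 2 7 8 3 5 9].

6 4 1 2 7 8 3 5 9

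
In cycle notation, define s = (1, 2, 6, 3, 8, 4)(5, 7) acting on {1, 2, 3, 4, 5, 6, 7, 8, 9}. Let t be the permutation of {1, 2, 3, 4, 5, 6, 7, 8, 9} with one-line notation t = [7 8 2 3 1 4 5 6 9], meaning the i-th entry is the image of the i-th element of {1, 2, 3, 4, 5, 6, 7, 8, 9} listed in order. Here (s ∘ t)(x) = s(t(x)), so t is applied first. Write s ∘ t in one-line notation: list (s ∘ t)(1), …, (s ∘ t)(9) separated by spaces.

(s ∘ t)(x) = s(t(x)). Computing each image: s(t(1)) = s(7) = 5, s(t(2)) = s(8) = 4, s(t(3)) = s(2) = 6, s(t(4)) = s(3) = 8, s(t(5)) = s(1) = 2, s(t(6)) = s(4) = 1, s(t(7)) = s(5) = 7, s(t(8)) = s(6) = 3, s(t(9)) = s(9) = 9.
Hence s ∘ t = [5 4 6 8 2 1 7 3 9].

5 4 6 8 2 1 7 3 9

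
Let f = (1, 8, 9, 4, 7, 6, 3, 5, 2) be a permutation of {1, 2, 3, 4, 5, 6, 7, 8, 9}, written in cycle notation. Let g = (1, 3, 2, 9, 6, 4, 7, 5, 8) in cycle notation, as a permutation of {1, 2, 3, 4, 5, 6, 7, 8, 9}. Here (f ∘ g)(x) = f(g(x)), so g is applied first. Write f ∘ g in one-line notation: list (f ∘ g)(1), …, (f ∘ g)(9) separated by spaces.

Chase each element through g then f: 1 → 3 → 5; 2 → 9 → 4; 3 → 2 → 1; 4 → 7 → 6; 5 → 8 → 9; 6 → 4 → 7; 7 → 5 → 2; 8 → 1 → 8; 9 → 6 → 3.
Collecting the images, f ∘ g = [5 4 1 6 9 7 2 8 3].

5 4 1 6 9 7 2 8 3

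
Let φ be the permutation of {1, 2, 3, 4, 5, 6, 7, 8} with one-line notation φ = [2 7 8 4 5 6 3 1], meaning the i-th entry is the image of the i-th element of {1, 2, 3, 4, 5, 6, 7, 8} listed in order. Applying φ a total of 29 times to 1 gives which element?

Tracing 1 → 2 → … returns to 1 after 5 steps, so 1 lies in a 5-cycle (1 2 7 3 8).
Since the cycle has length 5, φ^29 acts on it the same as φ^4 (29 mod 5 = 4).
Advancing 4 steps from 1: 1 → 2 → 7 → 3 → 8.

8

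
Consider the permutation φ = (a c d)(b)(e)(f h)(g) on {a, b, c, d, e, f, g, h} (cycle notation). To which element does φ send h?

f

h appears in (f h); the next entry (wrapping around) is f.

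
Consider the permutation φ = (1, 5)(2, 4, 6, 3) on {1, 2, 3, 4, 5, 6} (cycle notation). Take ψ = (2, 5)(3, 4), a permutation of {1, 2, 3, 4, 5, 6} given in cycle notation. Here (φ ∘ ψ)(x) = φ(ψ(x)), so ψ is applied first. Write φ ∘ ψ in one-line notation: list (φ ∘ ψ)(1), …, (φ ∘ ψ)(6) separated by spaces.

5 1 6 2 4 3

For each element, apply ψ then φ: 1 → 1 → 5; 2 → 5 → 1; 3 → 4 → 6; 4 → 3 → 2; 5 → 2 → 4; 6 → 6 → 3.
Collecting the images, φ ∘ ψ = [5 1 6 2 4 3].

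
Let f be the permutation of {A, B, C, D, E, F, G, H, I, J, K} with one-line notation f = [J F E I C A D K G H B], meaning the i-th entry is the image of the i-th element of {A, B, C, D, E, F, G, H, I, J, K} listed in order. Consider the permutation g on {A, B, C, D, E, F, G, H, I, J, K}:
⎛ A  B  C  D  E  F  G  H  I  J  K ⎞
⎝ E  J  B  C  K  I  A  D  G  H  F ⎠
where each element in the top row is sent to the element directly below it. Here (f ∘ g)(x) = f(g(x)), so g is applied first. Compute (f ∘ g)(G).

J

g(G) = A, then f(A) = J; composing gives (f ∘ g)(G) = J.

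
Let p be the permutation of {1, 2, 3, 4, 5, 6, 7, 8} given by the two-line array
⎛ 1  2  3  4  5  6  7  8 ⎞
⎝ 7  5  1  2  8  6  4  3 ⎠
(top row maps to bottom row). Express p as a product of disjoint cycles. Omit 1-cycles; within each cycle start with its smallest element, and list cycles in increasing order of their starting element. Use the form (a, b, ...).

From 1: 1 → 7 → 4 → 2 → 5 → 8 → 3 → 1, closing the cycle (1, 7, 4, 2, 5, 8, 3).
Repeating from the next unused element and collecting all non-trivial cycles gives (1, 7, 4, 2, 5, 8, 3).

(1, 7, 4, 2, 5, 8, 3)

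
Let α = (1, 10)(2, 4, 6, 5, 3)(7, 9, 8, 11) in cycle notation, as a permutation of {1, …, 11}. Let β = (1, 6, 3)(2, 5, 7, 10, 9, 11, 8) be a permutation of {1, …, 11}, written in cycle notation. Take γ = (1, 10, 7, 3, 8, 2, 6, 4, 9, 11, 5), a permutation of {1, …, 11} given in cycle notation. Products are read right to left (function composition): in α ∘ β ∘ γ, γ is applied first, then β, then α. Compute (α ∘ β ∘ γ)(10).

Apply the permutations in order: γ(10) = 7, then β(7) = 10, then α(10) = 1. So (α ∘ β ∘ γ)(10) = 1.

1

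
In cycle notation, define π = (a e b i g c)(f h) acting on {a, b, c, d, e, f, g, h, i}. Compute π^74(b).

g

b lies in the 6-cycle (a e b i g c).
Powers repeat with period 6 on this cycle, and 74 mod 6 = 2, so π^74(b) = π^2(b).
Stepping 2 places around the cycle: b → i → g.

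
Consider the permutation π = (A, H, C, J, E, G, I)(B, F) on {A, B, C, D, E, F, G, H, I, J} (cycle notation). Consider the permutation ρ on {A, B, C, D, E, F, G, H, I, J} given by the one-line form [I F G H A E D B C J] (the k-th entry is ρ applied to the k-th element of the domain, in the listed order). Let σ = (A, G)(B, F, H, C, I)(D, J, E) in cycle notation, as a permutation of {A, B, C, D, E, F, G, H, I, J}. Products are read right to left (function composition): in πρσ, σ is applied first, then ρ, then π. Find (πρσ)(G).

Chase G: σ(G) = A; ρ(A) = I; π(I) = A. Hence (πρσ)(G) = A.

A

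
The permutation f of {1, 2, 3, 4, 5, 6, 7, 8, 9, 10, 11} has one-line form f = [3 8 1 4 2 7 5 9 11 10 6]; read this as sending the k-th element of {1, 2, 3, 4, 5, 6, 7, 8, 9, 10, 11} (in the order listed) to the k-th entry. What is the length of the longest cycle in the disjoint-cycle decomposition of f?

7

Decomposing into disjoint cycles gives (1, 3)(2, 8, 9, 11, 6, 7, 5); the longest has length 7.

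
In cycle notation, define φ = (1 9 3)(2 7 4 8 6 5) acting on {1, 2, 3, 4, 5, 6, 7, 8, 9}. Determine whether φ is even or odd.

odd

The cycle lengths are 6, 3.
A cycle is odd iff its length is even; φ has 1 even-length cycle, so sgn(φ) = (−1)^1 and φ is odd.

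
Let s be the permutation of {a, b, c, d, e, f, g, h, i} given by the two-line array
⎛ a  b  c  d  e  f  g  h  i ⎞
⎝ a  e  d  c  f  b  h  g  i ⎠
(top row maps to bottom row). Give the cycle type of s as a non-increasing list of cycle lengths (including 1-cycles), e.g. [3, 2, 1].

The disjoint cycles are (a)(b, e, f)(c, d)(g, h)(i), with lengths 3, 2, 2, 1, 1 in non-increasing order.

[3, 2, 2, 1, 1]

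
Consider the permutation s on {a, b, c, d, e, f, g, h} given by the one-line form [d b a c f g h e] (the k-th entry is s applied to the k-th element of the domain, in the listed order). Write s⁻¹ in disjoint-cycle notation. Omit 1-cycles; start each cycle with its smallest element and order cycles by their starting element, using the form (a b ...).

First write s in disjoint cycles: (a d c)(e f g h).
The inverse reverses every cycle; in canonical form, s⁻¹ = (a c d)(e h g f).

(a c d)(e h g f)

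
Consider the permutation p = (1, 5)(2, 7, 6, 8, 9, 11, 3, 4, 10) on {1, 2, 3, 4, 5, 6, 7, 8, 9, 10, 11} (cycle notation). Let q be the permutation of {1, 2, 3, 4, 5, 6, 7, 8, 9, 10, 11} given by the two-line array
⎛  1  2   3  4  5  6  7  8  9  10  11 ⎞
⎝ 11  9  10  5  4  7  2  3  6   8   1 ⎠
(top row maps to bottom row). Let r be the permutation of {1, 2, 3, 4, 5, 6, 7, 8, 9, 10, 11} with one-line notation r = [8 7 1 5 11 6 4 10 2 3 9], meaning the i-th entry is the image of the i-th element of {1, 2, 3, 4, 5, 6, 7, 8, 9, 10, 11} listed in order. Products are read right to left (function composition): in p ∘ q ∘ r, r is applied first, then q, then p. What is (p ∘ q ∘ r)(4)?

Apply the permutations in order: r(4) = 5, then q(5) = 4, then p(4) = 10. So (p ∘ q ∘ r)(4) = 10.

10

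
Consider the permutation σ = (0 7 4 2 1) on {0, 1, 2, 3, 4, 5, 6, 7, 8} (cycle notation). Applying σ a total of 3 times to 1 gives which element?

4

1 lies in the 5-cycle (0 7 4 2 1).
Advancing 3 steps from 1: 1 → 0 → 7 → 4.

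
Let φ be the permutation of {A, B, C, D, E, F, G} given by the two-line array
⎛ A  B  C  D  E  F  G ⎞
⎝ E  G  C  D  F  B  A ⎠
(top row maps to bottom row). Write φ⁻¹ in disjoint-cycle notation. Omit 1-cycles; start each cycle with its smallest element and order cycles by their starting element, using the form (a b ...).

First write φ in disjoint cycles: (A E F B G).
The inverse reverses every cycle; in canonical form, φ⁻¹ = (A G B F E).

(A G B F E)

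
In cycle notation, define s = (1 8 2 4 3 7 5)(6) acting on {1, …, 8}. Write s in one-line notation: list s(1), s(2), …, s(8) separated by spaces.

8 4 7 3 1 6 5 2

Image by image: 1↦8, 2↦4, 3↦7, 4↦3, 5↦1, 6↦6, 7↦5, 8↦2.
Listing these in domain order gives 8 4 7 3 1 6 5 2.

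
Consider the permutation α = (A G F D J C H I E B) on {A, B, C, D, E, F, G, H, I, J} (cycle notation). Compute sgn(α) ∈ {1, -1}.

-1

The cycle lengths are 10.
A cycle of length ℓ contributes ℓ−1 transpositions, so α is a product of 9 transpositions — odd.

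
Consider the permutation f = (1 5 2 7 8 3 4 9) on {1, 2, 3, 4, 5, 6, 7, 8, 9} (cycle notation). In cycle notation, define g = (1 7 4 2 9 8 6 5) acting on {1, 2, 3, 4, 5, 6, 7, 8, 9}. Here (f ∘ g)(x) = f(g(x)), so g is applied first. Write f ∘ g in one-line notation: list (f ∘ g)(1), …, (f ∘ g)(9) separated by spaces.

(f ∘ g)(x) = f(g(x)). Computing each image: f(g(1)) = f(7) = 8, f(g(2)) = f(9) = 1, f(g(3)) = f(3) = 4, f(g(4)) = f(2) = 7, f(g(5)) = f(1) = 5, f(g(6)) = f(5) = 2, f(g(7)) = f(4) = 9, f(g(8)) = f(6) = 6, f(g(9)) = f(8) = 3.
Hence f ∘ g = [8 1 4 7 5 2 9 6 3].

8 1 4 7 5 2 9 6 3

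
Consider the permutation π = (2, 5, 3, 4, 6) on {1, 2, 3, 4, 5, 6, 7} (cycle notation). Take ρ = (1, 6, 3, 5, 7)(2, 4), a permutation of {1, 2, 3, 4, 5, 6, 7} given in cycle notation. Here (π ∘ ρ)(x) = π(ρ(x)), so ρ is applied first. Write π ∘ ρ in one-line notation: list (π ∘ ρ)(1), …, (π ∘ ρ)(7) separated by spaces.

2 6 3 5 7 4 1

(π ∘ ρ)(x) = π(ρ(x)). Computing each image: π(ρ(1)) = π(6) = 2, π(ρ(2)) = π(4) = 6, π(ρ(3)) = π(5) = 3, π(ρ(4)) = π(2) = 5, π(ρ(5)) = π(7) = 7, π(ρ(6)) = π(3) = 4, π(ρ(7)) = π(1) = 1.
Hence π ∘ ρ = [2 6 3 5 7 4 1].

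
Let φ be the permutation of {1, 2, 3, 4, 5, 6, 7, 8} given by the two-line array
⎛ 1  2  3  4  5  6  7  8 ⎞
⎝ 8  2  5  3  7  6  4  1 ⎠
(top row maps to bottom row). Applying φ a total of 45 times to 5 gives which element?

Tracing 5 → 7 → … returns to 5 after 4 steps, so 5 lies in a 4-cycle (3, 5, 7, 4).
Since the cycle has length 4, φ^45 acts on it the same as φ^1 (45 mod 4 = 1).
Stepping 1 place around the cycle: 5 → 7.

7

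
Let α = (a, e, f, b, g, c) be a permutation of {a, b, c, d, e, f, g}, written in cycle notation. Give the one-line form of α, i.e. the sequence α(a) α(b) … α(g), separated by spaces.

Each element maps to the next entry in its cycle (wrapping to the front): a↦e, b↦g, c↦a, d↦d, e↦f, f↦b, g↦c.
Listing these in domain order gives e g a d f b c.

e g a d f b c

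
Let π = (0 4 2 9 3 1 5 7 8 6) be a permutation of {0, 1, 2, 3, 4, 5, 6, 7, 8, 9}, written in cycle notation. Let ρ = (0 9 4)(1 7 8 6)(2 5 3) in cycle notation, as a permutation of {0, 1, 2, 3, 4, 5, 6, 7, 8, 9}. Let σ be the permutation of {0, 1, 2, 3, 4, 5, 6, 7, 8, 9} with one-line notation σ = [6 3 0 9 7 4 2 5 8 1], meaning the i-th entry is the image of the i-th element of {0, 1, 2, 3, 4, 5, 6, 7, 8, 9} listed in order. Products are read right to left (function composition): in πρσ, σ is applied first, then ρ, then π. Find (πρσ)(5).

Apply the permutations in order: σ(5) = 4, then ρ(4) = 0, then π(0) = 4. So (πρσ)(5) = 4.

4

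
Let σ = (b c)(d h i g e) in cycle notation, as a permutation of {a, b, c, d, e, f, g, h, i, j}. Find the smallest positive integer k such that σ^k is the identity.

The disjoint cycles have lengths 5, 2, 1, 1, 1.
Since disjoint cycles commute, ord(σ) = lcm(5, 2) = 10.

10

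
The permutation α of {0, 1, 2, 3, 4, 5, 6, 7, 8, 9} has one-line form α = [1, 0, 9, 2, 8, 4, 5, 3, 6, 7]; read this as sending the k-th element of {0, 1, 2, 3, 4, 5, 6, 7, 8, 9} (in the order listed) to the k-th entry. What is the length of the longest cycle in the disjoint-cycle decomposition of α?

Decomposing into disjoint cycles gives (0, 1)(2, 9, 7, 3)(4, 8, 6, 5); the longest has length 4.

4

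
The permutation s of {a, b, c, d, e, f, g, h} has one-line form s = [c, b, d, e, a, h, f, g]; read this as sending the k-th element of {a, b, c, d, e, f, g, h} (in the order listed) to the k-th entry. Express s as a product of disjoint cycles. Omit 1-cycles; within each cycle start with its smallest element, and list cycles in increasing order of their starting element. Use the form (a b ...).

(a c d e)(f h g)

Iterating s from a gives a → c → d → e → a; that is the 4-cycle (a c d e).
Repeating from the next unused element and collecting all non-trivial cycles gives (a c d e)(f h g).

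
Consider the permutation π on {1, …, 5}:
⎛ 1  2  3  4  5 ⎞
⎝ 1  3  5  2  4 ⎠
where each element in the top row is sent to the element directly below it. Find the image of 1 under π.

The entry below 1 in the array is 1, so π(1) = 1.

1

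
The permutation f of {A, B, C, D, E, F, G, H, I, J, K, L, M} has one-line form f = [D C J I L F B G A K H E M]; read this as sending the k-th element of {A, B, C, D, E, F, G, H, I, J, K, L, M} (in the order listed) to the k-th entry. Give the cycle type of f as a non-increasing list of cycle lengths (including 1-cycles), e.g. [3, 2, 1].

The disjoint cycles are (A D I)(B C J K H G)(E L)(F)(M), with lengths 6, 3, 2, 1, 1 in non-increasing order.

[6, 3, 2, 1, 1]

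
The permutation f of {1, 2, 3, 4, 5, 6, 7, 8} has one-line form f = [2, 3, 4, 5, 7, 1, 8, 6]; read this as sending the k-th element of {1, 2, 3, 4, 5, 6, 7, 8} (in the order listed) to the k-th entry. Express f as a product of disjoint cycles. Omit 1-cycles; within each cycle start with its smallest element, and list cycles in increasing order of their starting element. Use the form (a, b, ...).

(1, 2, 3, 4, 5, 7, 8, 6)

From 1: 1 → 2 → 3 → 4 → 5 → 7 → 8 → 6 → 1, closing the cycle (1, 2, 3, 4, 5, 7, 8, 6).
Continuing from each remaining unvisited element yields (1, 2, 3, 4, 5, 7, 8, 6).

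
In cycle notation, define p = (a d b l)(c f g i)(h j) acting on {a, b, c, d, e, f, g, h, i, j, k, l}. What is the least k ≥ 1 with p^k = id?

The disjoint cycles have lengths 4, 4, 2, 1, 1.
Since disjoint cycles commute, ord(p) = lcm(4, 4, 2) = 4.

4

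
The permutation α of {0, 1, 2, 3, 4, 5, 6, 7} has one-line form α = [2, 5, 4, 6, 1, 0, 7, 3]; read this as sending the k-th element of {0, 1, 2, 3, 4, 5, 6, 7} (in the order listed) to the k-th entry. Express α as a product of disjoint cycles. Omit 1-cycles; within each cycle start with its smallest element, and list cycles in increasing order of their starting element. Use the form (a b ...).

From 0: 0 → 2 → 4 → 1 → 5 → 0, closing the cycle (0 2 4 1 5).
Repeating from the next unused element and collecting all non-trivial cycles gives (0 2 4 1 5)(3 6 7).

(0 2 4 1 5)(3 6 7)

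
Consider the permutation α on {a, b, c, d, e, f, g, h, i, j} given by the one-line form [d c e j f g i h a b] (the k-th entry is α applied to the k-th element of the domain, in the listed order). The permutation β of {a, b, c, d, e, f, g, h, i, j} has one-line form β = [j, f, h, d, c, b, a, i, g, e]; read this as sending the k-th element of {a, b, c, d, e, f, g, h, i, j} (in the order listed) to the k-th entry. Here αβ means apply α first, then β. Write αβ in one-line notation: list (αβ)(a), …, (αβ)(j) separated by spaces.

d h c e b a g i j f

For each element, apply α then β: a → d → d; b → c → h; c → e → c; d → j → e; e → f → b; f → g → a; g → i → g; h → h → i; i → a → j; j → b → f.
So αβ in one-line form is d h c e b a g i j f.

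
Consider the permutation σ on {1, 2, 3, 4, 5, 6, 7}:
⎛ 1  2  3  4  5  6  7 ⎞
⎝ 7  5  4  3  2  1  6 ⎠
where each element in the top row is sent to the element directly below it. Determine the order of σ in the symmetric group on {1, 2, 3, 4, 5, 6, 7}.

Decomposing into disjoint cycles gives cycle lengths 3, 2, 2.
The order is lcm(3, 2, 2) = 6.

6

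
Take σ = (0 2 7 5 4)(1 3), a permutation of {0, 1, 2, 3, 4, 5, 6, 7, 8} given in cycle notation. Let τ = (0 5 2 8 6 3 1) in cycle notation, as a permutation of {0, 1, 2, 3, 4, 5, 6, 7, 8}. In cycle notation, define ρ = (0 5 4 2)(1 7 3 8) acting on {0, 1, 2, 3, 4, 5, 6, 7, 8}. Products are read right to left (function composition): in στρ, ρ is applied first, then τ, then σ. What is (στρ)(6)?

1

Apply the permutations in order: ρ(6) = 6, then τ(6) = 3, then σ(3) = 1. So (στρ)(6) = 1.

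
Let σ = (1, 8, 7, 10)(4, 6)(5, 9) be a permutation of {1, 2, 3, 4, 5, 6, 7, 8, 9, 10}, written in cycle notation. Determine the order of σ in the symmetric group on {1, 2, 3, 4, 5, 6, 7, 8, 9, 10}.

The cycle type of σ is (4, 2, 2, 1, 1).
Since disjoint cycles commute, ord(σ) = lcm(4, 2, 2) = 4.

4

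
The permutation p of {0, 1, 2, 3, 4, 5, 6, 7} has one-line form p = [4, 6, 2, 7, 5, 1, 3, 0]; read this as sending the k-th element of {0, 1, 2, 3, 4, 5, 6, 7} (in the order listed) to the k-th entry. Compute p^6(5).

Tracing 5 → 1 → … returns to 5 after 7 steps, so 5 lies in a 7-cycle (0, 4, 5, 1, 6, 3, 7).
Stepping 6 places around the cycle: 5 → 1 → 6 → 3 → 7 → 0 → 4.

4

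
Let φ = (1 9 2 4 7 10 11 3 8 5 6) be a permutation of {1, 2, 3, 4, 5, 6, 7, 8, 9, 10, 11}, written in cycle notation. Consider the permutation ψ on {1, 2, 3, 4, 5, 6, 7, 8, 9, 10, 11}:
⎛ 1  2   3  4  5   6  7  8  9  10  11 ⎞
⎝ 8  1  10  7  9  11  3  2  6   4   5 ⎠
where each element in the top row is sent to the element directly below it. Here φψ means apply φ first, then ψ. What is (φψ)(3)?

First apply φ: φ(3) = 8, then ψ(8) = 2. Thus (φψ)(3) = 2.

2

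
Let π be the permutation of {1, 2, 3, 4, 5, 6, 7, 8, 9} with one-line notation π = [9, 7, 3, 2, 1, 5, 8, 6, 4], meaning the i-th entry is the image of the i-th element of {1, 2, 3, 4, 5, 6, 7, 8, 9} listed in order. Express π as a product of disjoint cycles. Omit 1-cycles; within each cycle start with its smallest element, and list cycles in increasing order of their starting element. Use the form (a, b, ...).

(1, 9, 4, 2, 7, 8, 6, 5)

Iterating π from 1 gives 1 → 9 → 4 → 2 → 7 → 8 → 6 → 5 → 1; that is the 8-cycle (1, 9, 4, 2, 7, 8, 6, 5).
Repeating from the next unused element and collecting all non-trivial cycles gives (1, 9, 4, 2, 7, 8, 6, 5).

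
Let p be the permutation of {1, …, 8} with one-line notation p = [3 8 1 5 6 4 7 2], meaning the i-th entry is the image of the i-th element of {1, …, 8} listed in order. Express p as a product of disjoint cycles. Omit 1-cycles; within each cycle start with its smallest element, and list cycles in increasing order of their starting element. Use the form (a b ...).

(1 3)(2 8)(4 5 6)

Iterating p from 1 gives 1 → 3 → 1; that is the 2-cycle (1 3).
Continuing from each remaining unvisited element yields (1 3)(2 8)(4 5 6).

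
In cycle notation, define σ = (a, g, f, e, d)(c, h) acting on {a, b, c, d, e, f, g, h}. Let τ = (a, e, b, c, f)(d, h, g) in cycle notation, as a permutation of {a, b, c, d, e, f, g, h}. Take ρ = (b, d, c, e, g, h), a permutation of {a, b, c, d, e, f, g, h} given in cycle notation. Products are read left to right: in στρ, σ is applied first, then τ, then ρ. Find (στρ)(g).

a

Apply the permutations in order: σ(g) = f, then τ(f) = a, then ρ(a) = a. So (στρ)(g) = a.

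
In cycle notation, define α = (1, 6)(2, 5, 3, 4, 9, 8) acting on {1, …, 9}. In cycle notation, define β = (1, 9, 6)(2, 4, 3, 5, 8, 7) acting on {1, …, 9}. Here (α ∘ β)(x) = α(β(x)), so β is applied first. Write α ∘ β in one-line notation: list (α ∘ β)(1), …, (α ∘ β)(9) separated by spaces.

(α ∘ β)(x) = α(β(x)). Computing each image: α(β(1)) = α(9) = 8, α(β(2)) = α(4) = 9, α(β(3)) = α(5) = 3, α(β(4)) = α(3) = 4, α(β(5)) = α(8) = 2, α(β(6)) = α(1) = 6, α(β(7)) = α(2) = 5, α(β(8)) = α(7) = 7, α(β(9)) = α(6) = 1.
Hence α ∘ β = [8 9 3 4 2 6 5 7 1].

8 9 3 4 2 6 5 7 1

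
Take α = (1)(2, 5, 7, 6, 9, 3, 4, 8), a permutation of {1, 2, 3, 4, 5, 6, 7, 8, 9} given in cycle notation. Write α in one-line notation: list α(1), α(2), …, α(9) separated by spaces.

1 5 4 8 7 9 6 2 3

Reading each image from the cycles: 1→1, 2→5, 3→4, 4→8, 5→7, 6→9, 7→6, 8→2, 9→3.
So the one-line form is 1 5 4 8 7 9 6 2 3.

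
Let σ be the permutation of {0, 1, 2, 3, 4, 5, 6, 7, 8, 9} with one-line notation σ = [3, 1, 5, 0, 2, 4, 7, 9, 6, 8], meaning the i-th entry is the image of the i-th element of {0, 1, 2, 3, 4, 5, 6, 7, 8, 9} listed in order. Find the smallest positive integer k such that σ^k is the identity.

12

The disjoint-cycle form of σ has cycle lengths 4, 3, 2, 1.
The order of σ is the least common multiple of its cycle lengths: lcm(4, 3, 2) = 12.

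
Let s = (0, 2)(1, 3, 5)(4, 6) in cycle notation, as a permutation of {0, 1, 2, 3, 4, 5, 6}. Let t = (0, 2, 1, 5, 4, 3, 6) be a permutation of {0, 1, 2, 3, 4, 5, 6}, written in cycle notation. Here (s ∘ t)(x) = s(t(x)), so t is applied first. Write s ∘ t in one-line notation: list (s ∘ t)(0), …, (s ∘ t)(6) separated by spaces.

(s ∘ t)(x) = s(t(x)). Computing each image: s(t(0)) = s(2) = 0, s(t(1)) = s(5) = 1, s(t(2)) = s(1) = 3, s(t(3)) = s(6) = 4, s(t(4)) = s(3) = 5, s(t(5)) = s(4) = 6, s(t(6)) = s(0) = 2.
Hence s ∘ t = [0 1 3 4 5 6 2].

0 1 3 4 5 6 2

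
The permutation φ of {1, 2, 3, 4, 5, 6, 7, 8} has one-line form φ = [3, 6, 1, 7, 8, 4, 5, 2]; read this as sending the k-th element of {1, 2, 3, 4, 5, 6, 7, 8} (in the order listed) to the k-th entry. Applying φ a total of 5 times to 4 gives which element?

Tracing 4 → 7 → … returns to 4 after 6 steps, so 4 lies in a 6-cycle (2 6 4 7 5 8).
Advancing 5 steps from 4: 4 → 7 → 5 → 8 → 2 → 6.

6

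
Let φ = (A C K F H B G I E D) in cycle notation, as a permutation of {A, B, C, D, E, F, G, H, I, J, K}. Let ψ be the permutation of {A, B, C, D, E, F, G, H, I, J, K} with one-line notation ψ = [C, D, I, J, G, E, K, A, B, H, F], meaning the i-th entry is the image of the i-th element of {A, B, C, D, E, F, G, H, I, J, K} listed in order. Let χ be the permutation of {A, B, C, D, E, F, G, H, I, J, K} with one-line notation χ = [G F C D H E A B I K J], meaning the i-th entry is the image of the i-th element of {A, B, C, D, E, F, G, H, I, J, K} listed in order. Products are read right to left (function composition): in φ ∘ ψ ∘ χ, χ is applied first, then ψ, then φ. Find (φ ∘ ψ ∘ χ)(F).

I

Apply the permutations in order: χ(F) = E, then ψ(E) = G, then φ(G) = I. So (φ ∘ ψ ∘ χ)(F) = I.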